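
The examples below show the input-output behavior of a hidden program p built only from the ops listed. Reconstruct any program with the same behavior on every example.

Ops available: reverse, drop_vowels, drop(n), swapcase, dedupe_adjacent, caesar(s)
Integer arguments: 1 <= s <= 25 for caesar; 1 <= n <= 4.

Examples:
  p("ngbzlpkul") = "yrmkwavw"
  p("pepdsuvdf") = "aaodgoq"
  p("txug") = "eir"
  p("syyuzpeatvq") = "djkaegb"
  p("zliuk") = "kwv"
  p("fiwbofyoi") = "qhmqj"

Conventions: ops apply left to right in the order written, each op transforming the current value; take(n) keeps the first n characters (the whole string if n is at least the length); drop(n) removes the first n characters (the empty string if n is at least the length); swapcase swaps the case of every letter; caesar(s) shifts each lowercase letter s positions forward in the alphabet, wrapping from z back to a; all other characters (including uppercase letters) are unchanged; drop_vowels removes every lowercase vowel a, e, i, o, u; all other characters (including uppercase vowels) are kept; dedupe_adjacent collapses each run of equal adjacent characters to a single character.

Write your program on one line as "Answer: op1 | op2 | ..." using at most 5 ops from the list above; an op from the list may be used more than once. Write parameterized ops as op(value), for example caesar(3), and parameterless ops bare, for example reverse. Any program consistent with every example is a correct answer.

reverse | dedupe_adjacent | drop_vowels | caesar(11) | reverse

Check, running the answer program on each example:
  "ngbzlpkul" -> "lukplzbgn" -> "lukplzbgn" -> "lkplzbgn" -> "wvawkmry" -> "yrmkwavw"
  "pepdsuvdf" -> "fdvusdpep" -> "fdvusdpep" -> "fdvsdpp" -> "qogdoaa" -> "aaodgoq"
  "txug" -> "guxt" -> "guxt" -> "gxt" -> "rie" -> "eir"
  "syyuzpeatvq" -> "qvtaepzuyys" -> "qvtaepzuys" -> "qvtpzys" -> "bgeakjd" -> "djkaegb"
  "zliuk" -> "kuilz" -> "kuilz" -> "klz" -> "vwk" -> "kwv"
  "fiwbofyoi" -> "ioyfobwif" -> "ioyfobwif" -> "yfbwf" -> "jqmhq" -> "qhmqj"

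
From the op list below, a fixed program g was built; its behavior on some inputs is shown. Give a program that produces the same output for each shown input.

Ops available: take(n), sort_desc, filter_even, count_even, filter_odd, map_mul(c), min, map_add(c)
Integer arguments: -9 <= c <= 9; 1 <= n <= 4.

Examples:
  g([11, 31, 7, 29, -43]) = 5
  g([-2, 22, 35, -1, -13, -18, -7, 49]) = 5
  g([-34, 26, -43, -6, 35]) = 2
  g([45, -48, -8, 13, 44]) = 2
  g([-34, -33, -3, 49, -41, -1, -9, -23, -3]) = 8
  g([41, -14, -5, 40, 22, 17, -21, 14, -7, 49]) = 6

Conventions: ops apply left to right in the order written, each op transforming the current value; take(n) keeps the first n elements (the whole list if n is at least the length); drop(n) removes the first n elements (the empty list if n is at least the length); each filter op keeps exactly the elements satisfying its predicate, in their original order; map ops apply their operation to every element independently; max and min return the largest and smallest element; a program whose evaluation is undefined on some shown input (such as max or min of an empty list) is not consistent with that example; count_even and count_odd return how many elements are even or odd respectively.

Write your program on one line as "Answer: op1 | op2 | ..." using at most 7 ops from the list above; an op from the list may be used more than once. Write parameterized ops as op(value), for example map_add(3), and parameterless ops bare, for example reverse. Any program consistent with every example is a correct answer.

map_add(-8) | filter_odd | map_mul(4) | sort_desc | map_mul(-4) | count_even

Check, running the answer program on each example:
  [11, 31, 7, 29, -43] -> [3, 23, -1, 21, -51] -> [3, 23, -1, 21, -51] -> [12, 92, -4, 84, -204] -> [92, 84, 12, -4, -204] -> [-368, -336, -48, 16, 816] -> 5
  [-2, 22, 35, -1, -13, -18, -7, 49] -> [-10, 14, 27, -9, -21, -26, -15, 41] -> [27, -9, -21, -15, 41] -> [108, -36, -84, -60, 164] -> [164, 108, -36, -60, -84] -> [-656, -432, 144, 240, 336] -> 5
  [-34, 26, -43, -6, 35] -> [-42, 18, -51, -14, 27] -> [-51, 27] -> [-204, 108] -> [108, -204] -> [-432, 816] -> 2
  [45, -48, -8, 13, 44] -> [37, -56, -16, 5, 36] -> [37, 5] -> [148, 20] -> [148, 20] -> [-592, -80] -> 2
  [-34, -33, -3, 49, -41, -1, -9, -23, -3] -> [-42, -41, -11, 41, -49, -9, -17, -31, -11] -> [-41, -11, 41, -49, -9, -17, -31, -11] -> [-164, -44, 164, -196, -36, -68, -124, -44] -> [164, -36, -44, -44, -68, -124, -164, -196] -> [-656, 144, 176, 176, 272, 496, 656, 784] -> 8
  [41, -14, -5, 40, 22, 17, -21, 14, -7, 49] -> [33, -22, -13, 32, 14, 9, -29, 6, -15, 41] -> [33, -13, 9, -29, -15, 41] -> [132, -52, 36, -116, -60, 164] -> [164, 132, 36, -52, -60, -116] -> [-656, -528, -144, 208, 240, 464] -> 6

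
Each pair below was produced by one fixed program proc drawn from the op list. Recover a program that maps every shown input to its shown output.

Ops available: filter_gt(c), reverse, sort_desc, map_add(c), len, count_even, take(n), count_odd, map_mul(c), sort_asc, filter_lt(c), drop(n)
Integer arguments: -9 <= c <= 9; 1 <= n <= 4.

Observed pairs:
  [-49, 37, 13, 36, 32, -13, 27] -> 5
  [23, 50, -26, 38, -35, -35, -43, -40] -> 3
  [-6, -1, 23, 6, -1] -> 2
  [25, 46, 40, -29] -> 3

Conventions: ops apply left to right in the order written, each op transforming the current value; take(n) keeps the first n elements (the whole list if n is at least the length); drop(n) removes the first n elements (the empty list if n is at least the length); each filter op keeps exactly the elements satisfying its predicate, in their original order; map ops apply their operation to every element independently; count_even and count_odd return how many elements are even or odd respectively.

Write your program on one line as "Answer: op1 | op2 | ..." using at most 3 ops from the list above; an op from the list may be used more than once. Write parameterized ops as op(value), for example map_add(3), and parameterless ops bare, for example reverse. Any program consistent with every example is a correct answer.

filter_gt(2) | len

Check, running the answer program on each example:
  [-49, 37, 13, 36, 32, -13, 27] -> [37, 13, 36, 32, 27] -> 5
  [23, 50, -26, 38, -35, -35, -43, -40] -> [23, 50, 38] -> 3
  [-6, -1, 23, 6, -1] -> [23, 6] -> 2
  [25, 46, 40, -29] -> [25, 46, 40] -> 3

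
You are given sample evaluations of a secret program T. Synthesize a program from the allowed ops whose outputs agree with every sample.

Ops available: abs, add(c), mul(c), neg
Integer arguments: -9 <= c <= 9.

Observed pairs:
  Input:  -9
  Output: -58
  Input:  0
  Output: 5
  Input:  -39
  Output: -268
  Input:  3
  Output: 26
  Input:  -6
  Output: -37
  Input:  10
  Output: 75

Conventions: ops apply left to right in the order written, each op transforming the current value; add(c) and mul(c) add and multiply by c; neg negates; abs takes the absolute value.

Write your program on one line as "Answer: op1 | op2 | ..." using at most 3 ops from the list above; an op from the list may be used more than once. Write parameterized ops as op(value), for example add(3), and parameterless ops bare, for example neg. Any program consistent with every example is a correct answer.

neg | mul(-7) | add(5)

Check, running the answer program on each example:
  -9 -> 9 -> -63 -> -58
  0 -> 0 -> 0 -> 5
  -39 -> 39 -> -273 -> -268
  3 -> -3 -> 21 -> 26
  -6 -> 6 -> -42 -> -37
  10 -> -10 -> 70 -> 75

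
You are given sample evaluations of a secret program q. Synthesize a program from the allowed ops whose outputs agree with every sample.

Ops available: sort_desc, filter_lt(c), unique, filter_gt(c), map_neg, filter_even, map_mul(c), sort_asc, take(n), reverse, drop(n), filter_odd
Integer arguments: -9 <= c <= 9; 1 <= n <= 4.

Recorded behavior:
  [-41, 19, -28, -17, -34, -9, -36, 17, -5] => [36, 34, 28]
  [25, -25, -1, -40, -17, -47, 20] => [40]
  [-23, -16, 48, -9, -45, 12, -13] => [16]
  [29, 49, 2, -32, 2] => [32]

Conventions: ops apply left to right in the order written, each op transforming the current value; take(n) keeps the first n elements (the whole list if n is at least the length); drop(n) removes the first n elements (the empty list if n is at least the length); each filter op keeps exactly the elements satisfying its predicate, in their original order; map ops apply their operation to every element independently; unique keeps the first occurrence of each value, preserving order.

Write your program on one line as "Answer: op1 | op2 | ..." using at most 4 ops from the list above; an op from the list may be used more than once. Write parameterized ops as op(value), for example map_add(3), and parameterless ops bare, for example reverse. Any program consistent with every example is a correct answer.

filter_even | map_neg | filter_gt(7) | sort_desc

Check, running the answer program on each example:
  [-41, 19, -28, -17, -34, -9, -36, 17, -5] -> [-28, -34, -36] -> [28, 34, 36] -> [28, 34, 36] -> [36, 34, 28]
  [25, -25, -1, -40, -17, -47, 20] -> [-40, 20] -> [40, -20] -> [40] -> [40]
  [-23, -16, 48, -9, -45, 12, -13] -> [-16, 48, 12] -> [16, -48, -12] -> [16] -> [16]
  [29, 49, 2, -32, 2] -> [2, -32, 2] -> [-2, 32, -2] -> [32] -> [32]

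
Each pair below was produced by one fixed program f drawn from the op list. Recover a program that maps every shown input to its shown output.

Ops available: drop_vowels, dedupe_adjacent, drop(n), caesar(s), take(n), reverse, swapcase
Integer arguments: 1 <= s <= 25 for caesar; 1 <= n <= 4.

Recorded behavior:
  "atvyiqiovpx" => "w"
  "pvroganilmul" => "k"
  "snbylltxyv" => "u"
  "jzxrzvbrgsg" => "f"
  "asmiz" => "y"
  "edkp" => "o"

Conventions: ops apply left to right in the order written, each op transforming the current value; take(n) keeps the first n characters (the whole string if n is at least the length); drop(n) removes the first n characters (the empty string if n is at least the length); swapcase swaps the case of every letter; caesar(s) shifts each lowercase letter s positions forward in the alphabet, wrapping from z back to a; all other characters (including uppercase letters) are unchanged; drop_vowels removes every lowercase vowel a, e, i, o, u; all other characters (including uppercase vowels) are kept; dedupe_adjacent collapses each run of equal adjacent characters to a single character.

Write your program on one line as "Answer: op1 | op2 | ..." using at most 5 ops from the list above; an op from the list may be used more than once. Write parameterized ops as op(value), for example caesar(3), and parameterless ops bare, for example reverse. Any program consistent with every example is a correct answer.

drop_vowels | caesar(25) | reverse | take(1)

Check, running the answer program on each example:
  "atvyiqiovpx" -> "tvyqvpx" -> "suxpuow" -> "woupxus" -> "w"
  "pvroganilmul" -> "pvrgnlml" -> "ouqfmklk" -> "klkmfquo" -> "k"
  "snbylltxyv" -> "snbylltxyv" -> "rmaxkkswxu" -> "uxwskkxamr" -> "u"
  "jzxrzvbrgsg" -> "jzxrzvbrgsg" -> "iywqyuaqfrf" -> "frfqauyqwyi" -> "f"
  "asmiz" -> "smz" -> "rly" -> "ylr" -> "y"
  "edkp" -> "dkp" -> "cjo" -> "ojc" -> "o"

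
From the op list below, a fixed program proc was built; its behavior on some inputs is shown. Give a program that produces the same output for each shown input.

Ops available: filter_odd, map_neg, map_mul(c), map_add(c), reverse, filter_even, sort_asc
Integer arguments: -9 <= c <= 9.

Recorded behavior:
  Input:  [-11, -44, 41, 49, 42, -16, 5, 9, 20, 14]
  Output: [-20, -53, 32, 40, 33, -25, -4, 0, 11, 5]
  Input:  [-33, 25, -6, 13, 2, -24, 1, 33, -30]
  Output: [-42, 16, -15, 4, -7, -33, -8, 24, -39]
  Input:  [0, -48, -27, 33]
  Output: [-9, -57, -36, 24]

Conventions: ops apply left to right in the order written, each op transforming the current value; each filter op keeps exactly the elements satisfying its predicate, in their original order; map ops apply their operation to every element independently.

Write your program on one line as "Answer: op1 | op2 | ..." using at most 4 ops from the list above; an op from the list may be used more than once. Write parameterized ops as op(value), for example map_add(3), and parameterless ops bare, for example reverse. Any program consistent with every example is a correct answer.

map_add(-2) | reverse | map_add(-7) | reverse

Check, running the answer program on each example:
  [-11, -44, 41, 49, 42, -16, 5, 9, 20, 14] -> [-13, -46, 39, 47, 40, -18, 3, 7, 18, 12] -> [12, 18, 7, 3, -18, 40, 47, 39, -46, -13] -> [5, 11, 0, -4, -25, 33, 40, 32, -53, -20] -> [-20, -53, 32, 40, 33, -25, -4, 0, 11, 5]
  [-33, 25, -6, 13, 2, -24, 1, 33, -30] -> [-35, 23, -8, 11, 0, -26, -1, 31, -32] -> [-32, 31, -1, -26, 0, 11, -8, 23, -35] -> [-39, 24, -8, -33, -7, 4, -15, 16, -42] -> [-42, 16, -15, 4, -7, -33, -8, 24, -39]
  [0, -48, -27, 33] -> [-2, -50, -29, 31] -> [31, -29, -50, -2] -> [24, -36, -57, -9] -> [-9, -57, -36, 24]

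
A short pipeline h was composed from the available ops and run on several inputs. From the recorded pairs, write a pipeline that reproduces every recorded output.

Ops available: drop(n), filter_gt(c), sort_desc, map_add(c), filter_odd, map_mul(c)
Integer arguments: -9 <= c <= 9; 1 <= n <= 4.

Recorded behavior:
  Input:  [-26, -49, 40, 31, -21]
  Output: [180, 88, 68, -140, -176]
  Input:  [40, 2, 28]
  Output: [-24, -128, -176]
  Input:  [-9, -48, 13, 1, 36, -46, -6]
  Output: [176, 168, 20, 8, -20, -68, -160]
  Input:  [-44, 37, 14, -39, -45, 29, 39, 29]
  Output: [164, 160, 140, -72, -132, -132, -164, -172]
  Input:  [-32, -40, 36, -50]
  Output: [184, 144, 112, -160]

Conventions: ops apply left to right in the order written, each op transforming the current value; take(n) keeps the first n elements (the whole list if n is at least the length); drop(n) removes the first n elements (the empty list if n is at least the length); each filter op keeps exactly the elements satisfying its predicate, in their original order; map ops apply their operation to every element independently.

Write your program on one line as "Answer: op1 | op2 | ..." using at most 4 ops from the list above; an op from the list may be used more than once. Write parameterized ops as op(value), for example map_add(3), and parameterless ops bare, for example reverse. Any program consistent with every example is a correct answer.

map_mul(-4) | sort_desc | map_add(-9) | map_add(-7)

Check, running the answer program on each example:
  [-26, -49, 40, 31, -21] -> [104, 196, -160, -124, 84] -> [196, 104, 84, -124, -160] -> [187, 95, 75, -133, -169] -> [180, 88, 68, -140, -176]
  [40, 2, 28] -> [-160, -8, -112] -> [-8, -112, -160] -> [-17, -121, -169] -> [-24, -128, -176]
  [-9, -48, 13, 1, 36, -46, -6] -> [36, 192, -52, -4, -144, 184, 24] -> [192, 184, 36, 24, -4, -52, -144] -> [183, 175, 27, 15, -13, -61, -153] -> [176, 168, 20, 8, -20, -68, -160]
  [-44, 37, 14, -39, -45, 29, 39, 29] -> [176, -148, -56, 156, 180, -116, -156, -116] -> [180, 176, 156, -56, -116, -116, -148, -156] -> [171, 167, 147, -65, -125, -125, -157, -165] -> [164, 160, 140, -72, -132, -132, -164, -172]
  [-32, -40, 36, -50] -> [128, 160, -144, 200] -> [200, 160, 128, -144] -> [191, 151, 119, -153] -> [184, 144, 112, -160]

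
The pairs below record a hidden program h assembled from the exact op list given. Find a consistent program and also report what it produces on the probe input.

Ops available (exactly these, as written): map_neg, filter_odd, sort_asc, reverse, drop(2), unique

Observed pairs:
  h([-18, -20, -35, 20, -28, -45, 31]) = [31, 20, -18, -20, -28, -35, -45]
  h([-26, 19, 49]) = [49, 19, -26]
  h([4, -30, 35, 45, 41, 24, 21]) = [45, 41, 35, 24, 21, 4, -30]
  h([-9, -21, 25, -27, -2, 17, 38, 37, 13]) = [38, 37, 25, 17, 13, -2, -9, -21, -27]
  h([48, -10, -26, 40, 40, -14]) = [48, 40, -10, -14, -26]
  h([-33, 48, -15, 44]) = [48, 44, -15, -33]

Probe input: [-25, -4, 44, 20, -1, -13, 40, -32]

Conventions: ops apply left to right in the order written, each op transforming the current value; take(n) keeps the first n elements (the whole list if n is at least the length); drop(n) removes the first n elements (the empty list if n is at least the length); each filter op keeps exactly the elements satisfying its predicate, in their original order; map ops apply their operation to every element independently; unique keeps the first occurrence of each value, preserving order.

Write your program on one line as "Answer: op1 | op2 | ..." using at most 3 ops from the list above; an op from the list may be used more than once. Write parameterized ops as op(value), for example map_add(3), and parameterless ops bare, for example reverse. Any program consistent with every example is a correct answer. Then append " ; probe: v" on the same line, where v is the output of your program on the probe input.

sort_asc | unique | reverse ; probe: [44, 40, 20, -1, -4, -13, -25, -32]

Check, running the answer program on each example:
  [-18, -20, -35, 20, -28, -45, 31] -> [-45, -35, -28, -20, -18, 20, 31] -> [-45, -35, -28, -20, -18, 20, 31] -> [31, 20, -18, -20, -28, -35, -45]
  [-26, 19, 49] -> [-26, 19, 49] -> [-26, 19, 49] -> [49, 19, -26]
  [4, -30, 35, 45, 41, 24, 21] -> [-30, 4, 21, 24, 35, 41, 45] -> [-30, 4, 21, 24, 35, 41, 45] -> [45, 41, 35, 24, 21, 4, -30]
  [-9, -21, 25, -27, -2, 17, 38, 37, 13] -> [-27, -21, -9, -2, 13, 17, 25, 37, 38] -> [-27, -21, -9, -2, 13, 17, 25, 37, 38] -> [38, 37, 25, 17, 13, -2, -9, -21, -27]
  [48, -10, -26, 40, 40, -14] -> [-26, -14, -10, 40, 40, 48] -> [-26, -14, -10, 40, 48] -> [48, 40, -10, -14, -26]
  [-33, 48, -15, 44] -> [-33, -15, 44, 48] -> [-33, -15, 44, 48] -> [48, 44, -15, -33]
  probe: [-25, -4, 44, 20, -1, -13, 40, -32] -> [-32, -25, -13, -4, -1, 20, 40, 44] -> [-32, -25, -13, -4, -1, 20, 40, 44] -> [44, 40, 20, -1, -4, -13, -25, -32]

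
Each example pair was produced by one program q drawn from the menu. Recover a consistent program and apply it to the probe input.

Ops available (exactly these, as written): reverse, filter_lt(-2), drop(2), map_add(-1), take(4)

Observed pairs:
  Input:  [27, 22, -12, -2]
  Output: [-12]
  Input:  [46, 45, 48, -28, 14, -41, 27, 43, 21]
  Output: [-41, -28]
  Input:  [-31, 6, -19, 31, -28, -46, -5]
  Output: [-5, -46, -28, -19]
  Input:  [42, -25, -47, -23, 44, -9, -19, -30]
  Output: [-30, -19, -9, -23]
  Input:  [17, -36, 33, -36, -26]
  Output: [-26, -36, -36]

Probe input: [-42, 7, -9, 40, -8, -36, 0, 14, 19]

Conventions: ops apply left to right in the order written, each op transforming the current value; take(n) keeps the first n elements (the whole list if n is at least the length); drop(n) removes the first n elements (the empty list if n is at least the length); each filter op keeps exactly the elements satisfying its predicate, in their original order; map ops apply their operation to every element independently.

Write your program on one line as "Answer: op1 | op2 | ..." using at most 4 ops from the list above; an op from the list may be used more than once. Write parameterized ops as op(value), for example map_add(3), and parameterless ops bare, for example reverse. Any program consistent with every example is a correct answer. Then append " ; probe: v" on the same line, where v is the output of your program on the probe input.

reverse | filter_lt(-2) | take(4) ; probe: [-36, -8, -9, -42]

Check, running the answer program on each example:
  [27, 22, -12, -2] -> [-2, -12, 22, 27] -> [-12] -> [-12]
  [46, 45, 48, -28, 14, -41, 27, 43, 21] -> [21, 43, 27, -41, 14, -28, 48, 45, 46] -> [-41, -28] -> [-41, -28]
  [-31, 6, -19, 31, -28, -46, -5] -> [-5, -46, -28, 31, -19, 6, -31] -> [-5, -46, -28, -19, -31] -> [-5, -46, -28, -19]
  [42, -25, -47, -23, 44, -9, -19, -30] -> [-30, -19, -9, 44, -23, -47, -25, 42] -> [-30, -19, -9, -23, -47, -25] -> [-30, -19, -9, -23]
  [17, -36, 33, -36, -26] -> [-26, -36, 33, -36, 17] -> [-26, -36, -36] -> [-26, -36, -36]
  probe: [-42, 7, -9, 40, -8, -36, 0, 14, 19] -> [19, 14, 0, -36, -8, 40, -9, 7, -42] -> [-36, -8, -9, -42] -> [-36, -8, -9, -42]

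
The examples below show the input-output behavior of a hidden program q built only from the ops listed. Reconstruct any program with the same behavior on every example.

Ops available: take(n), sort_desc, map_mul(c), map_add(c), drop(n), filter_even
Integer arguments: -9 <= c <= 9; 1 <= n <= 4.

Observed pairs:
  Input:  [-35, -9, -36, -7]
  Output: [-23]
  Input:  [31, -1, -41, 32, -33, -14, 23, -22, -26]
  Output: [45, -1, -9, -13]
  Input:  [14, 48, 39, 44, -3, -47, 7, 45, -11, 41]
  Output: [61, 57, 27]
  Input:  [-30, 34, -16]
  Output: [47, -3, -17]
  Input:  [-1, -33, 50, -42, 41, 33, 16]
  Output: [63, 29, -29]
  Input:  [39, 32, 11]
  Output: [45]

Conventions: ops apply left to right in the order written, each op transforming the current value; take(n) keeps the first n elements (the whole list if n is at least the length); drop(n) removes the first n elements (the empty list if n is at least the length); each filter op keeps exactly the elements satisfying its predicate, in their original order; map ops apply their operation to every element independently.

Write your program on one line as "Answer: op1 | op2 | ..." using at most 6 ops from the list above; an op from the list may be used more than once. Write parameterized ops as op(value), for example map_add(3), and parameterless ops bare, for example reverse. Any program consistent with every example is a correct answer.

map_add(-4) | filter_even | sort_desc | map_add(7) | map_add(4) | map_add(6)

Check, running the answer program on each example:
  [-35, -9, -36, -7] -> [-39, -13, -40, -11] -> [-40] -> [-40] -> [-33] -> [-29] -> [-23]
  [31, -1, -41, 32, -33, -14, 23, -22, -26] -> [27, -5, -45, 28, -37, -18, 19, -26, -30] -> [28, -18, -26, -30] -> [28, -18, -26, -30] -> [35, -11, -19, -23] -> [39, -7, -15, -19] -> [45, -1, -9, -13]
  [14, 48, 39, 44, -3, -47, 7, 45, -11, 41] -> [10, 44, 35, 40, -7, -51, 3, 41, -15, 37] -> [10, 44, 40] -> [44, 40, 10] -> [51, 47, 17] -> [55, 51, 21] -> [61, 57, 27]
  [-30, 34, -16] -> [-34, 30, -20] -> [-34, 30, -20] -> [30, -20, -34] -> [37, -13, -27] -> [41, -9, -23] -> [47, -3, -17]
  [-1, -33, 50, -42, 41, 33, 16] -> [-5, -37, 46, -46, 37, 29, 12] -> [46, -46, 12] -> [46, 12, -46] -> [53, 19, -39] -> [57, 23, -35] -> [63, 29, -29]
  [39, 32, 11] -> [35, 28, 7] -> [28] -> [28] -> [35] -> [39] -> [45]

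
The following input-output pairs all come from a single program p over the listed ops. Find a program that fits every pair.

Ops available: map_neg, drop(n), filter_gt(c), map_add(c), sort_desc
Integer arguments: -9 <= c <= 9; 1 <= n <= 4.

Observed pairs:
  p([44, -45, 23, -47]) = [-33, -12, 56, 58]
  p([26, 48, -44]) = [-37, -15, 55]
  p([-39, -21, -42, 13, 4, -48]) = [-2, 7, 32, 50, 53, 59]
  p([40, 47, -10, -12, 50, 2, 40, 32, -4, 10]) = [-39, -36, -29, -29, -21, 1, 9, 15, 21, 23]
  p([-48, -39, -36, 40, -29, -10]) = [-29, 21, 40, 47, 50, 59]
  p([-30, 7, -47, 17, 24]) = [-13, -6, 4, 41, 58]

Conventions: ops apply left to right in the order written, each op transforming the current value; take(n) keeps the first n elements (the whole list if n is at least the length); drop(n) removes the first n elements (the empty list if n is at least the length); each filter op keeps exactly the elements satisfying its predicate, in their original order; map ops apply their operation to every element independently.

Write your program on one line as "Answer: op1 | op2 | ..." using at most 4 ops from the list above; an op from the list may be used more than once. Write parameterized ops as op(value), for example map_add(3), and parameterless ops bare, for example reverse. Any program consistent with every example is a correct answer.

map_add(-5) | sort_desc | map_neg | map_add(6)

Check, running the answer program on each example:
  [44, -45, 23, -47] -> [39, -50, 18, -52] -> [39, 18, -50, -52] -> [-39, -18, 50, 52] -> [-33, -12, 56, 58]
  [26, 48, -44] -> [21, 43, -49] -> [43, 21, -49] -> [-43, -21, 49] -> [-37, -15, 55]
  [-39, -21, -42, 13, 4, -48] -> [-44, -26, -47, 8, -1, -53] -> [8, -1, -26, -44, -47, -53] -> [-8, 1, 26, 44, 47, 53] -> [-2, 7, 32, 50, 53, 59]
  [40, 47, -10, -12, 50, 2, 40, 32, -4, 10] -> [35, 42, -15, -17, 45, -3, 35, 27, -9, 5] -> [45, 42, 35, 35, 27, 5, -3, -9, -15, -17] -> [-45, -42, -35, -35, -27, -5, 3, 9, 15, 17] -> [-39, -36, -29, -29, -21, 1, 9, 15, 21, 23]
  [-48, -39, -36, 40, -29, -10] -> [-53, -44, -41, 35, -34, -15] -> [35, -15, -34, -41, -44, -53] -> [-35, 15, 34, 41, 44, 53] -> [-29, 21, 40, 47, 50, 59]
  [-30, 7, -47, 17, 24] -> [-35, 2, -52, 12, 19] -> [19, 12, 2, -35, -52] -> [-19, -12, -2, 35, 52] -> [-13, -6, 4, 41, 58]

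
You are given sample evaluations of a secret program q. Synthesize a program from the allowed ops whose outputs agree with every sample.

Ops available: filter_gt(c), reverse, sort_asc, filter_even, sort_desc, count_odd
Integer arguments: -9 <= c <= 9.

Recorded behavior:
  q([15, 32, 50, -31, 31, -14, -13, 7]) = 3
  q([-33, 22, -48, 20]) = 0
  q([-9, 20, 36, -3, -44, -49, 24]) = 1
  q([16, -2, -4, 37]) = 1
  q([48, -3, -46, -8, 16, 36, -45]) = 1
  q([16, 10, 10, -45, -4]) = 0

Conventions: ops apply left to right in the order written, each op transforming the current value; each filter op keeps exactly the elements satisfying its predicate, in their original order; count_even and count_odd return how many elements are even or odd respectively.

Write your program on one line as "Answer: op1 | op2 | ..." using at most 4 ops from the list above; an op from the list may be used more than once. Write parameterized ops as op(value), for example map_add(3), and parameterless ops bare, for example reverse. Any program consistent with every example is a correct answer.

filter_gt(-6) | sort_asc | reverse | count_odd

Check, running the answer program on each example:
  [15, 32, 50, -31, 31, -14, -13, 7] -> [15, 32, 50, 31, 7] -> [7, 15, 31, 32, 50] -> [50, 32, 31, 15, 7] -> 3
  [-33, 22, -48, 20] -> [22, 20] -> [20, 22] -> [22, 20] -> 0
  [-9, 20, 36, -3, -44, -49, 24] -> [20, 36, -3, 24] -> [-3, 20, 24, 36] -> [36, 24, 20, -3] -> 1
  [16, -2, -4, 37] -> [16, -2, -4, 37] -> [-4, -2, 16, 37] -> [37, 16, -2, -4] -> 1
  [48, -3, -46, -8, 16, 36, -45] -> [48, -3, 16, 36] -> [-3, 16, 36, 48] -> [48, 36, 16, -3] -> 1
  [16, 10, 10, -45, -4] -> [16, 10, 10, -4] -> [-4, 10, 10, 16] -> [16, 10, 10, -4] -> 0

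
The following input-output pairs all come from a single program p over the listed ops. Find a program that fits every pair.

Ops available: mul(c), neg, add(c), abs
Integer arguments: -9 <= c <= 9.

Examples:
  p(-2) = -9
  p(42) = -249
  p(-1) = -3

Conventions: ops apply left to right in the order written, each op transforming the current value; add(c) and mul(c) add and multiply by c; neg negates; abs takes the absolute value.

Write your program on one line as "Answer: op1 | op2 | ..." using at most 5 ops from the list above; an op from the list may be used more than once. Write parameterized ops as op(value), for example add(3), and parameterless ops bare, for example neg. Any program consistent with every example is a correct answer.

mul(6) | abs | neg | add(3)

Check, running the answer program on each example:
  -2 -> -12 -> 12 -> -12 -> -9
  42 -> 252 -> 252 -> -252 -> -249
  -1 -> -6 -> 6 -> -6 -> -3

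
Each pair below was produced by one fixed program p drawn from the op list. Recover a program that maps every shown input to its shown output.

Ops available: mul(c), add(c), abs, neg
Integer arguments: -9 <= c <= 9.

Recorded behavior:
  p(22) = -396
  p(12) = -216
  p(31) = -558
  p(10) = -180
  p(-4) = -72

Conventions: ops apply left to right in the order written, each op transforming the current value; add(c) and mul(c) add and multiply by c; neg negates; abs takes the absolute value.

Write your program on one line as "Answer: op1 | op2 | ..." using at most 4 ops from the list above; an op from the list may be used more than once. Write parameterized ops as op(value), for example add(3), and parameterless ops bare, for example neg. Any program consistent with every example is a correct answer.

abs | mul(3) | mul(6) | neg

Check, running the answer program on each example:
  22 -> 22 -> 66 -> 396 -> -396
  12 -> 12 -> 36 -> 216 -> -216
  31 -> 31 -> 93 -> 558 -> -558
  10 -> 10 -> 30 -> 180 -> -180
  -4 -> 4 -> 12 -> 72 -> -72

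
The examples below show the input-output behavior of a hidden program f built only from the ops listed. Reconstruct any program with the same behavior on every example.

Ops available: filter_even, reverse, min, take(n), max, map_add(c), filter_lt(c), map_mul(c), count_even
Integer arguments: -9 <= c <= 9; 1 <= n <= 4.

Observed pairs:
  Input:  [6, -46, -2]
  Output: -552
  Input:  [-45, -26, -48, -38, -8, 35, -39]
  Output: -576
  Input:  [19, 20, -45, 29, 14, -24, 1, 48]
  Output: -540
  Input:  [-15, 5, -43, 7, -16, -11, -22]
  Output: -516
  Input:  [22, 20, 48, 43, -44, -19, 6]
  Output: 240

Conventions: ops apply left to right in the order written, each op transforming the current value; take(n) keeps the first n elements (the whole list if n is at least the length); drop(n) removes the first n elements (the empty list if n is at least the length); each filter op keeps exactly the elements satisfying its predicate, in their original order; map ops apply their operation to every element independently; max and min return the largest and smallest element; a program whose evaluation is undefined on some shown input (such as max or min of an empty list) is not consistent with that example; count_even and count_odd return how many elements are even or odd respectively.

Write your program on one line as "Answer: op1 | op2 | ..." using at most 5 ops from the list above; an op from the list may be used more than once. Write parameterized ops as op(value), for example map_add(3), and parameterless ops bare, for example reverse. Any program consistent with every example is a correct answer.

map_mul(2) | map_mul(6) | take(4) | min

Check, running the answer program on each example:
  [6, -46, -2] -> [12, -92, -4] -> [72, -552, -24] -> [72, -552, -24] -> -552
  [-45, -26, -48, -38, -8, 35, -39] -> [-90, -52, -96, -76, -16, 70, -78] -> [-540, -312, -576, -456, -96, 420, -468] -> [-540, -312, -576, -456] -> -576
  [19, 20, -45, 29, 14, -24, 1, 48] -> [38, 40, -90, 58, 28, -48, 2, 96] -> [228, 240, -540, 348, 168, -288, 12, 576] -> [228, 240, -540, 348] -> -540
  [-15, 5, -43, 7, -16, -11, -22] -> [-30, 10, -86, 14, -32, -22, -44] -> [-180, 60, -516, 84, -192, -132, -264] -> [-180, 60, -516, 84] -> -516
  [22, 20, 48, 43, -44, -19, 6] -> [44, 40, 96, 86, -88, -38, 12] -> [264, 240, 576, 516, -528, -228, 72] -> [264, 240, 576, 516] -> 240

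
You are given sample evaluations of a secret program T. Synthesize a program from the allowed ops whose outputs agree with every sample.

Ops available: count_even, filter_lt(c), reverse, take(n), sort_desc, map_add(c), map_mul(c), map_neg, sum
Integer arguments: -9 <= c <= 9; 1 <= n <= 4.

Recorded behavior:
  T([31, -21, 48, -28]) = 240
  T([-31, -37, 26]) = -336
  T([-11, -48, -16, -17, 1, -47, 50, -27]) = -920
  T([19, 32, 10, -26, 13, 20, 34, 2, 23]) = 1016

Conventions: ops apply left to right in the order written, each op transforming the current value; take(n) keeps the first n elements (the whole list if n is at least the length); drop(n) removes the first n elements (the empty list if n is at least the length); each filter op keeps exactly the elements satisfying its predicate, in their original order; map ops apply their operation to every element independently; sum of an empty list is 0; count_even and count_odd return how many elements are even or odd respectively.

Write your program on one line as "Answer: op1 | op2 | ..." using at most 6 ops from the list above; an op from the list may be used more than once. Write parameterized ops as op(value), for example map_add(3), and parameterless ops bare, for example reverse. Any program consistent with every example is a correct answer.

map_mul(-8) | reverse | map_neg | reverse | sum

Check, running the answer program on each example:
  [31, -21, 48, -28] -> [-248, 168, -384, 224] -> [224, -384, 168, -248] -> [-224, 384, -168, 248] -> [248, -168, 384, -224] -> 240
  [-31, -37, 26] -> [248, 296, -208] -> [-208, 296, 248] -> [208, -296, -248] -> [-248, -296, 208] -> -336
  [-11, -48, -16, -17, 1, -47, 50, -27] -> [88, 384, 128, 136, -8, 376, -400, 216] -> [216, -400, 376, -8, 136, 128, 384, 88] -> [-216, 400, -376, 8, -136, -128, -384, -88] -> [-88, -384, -128, -136, 8, -376, 400, -216] -> -920
  [19, 32, 10, -26, 13, 20, 34, 2, 23] -> [-152, -256, -80, 208, -104, -160, -272, -16, -184] -> [-184, -16, -272, -160, -104, 208, -80, -256, -152] -> [184, 16, 272, 160, 104, -208, 80, 256, 152] -> [152, 256, 80, -208, 104, 160, 272, 16, 184] -> 1016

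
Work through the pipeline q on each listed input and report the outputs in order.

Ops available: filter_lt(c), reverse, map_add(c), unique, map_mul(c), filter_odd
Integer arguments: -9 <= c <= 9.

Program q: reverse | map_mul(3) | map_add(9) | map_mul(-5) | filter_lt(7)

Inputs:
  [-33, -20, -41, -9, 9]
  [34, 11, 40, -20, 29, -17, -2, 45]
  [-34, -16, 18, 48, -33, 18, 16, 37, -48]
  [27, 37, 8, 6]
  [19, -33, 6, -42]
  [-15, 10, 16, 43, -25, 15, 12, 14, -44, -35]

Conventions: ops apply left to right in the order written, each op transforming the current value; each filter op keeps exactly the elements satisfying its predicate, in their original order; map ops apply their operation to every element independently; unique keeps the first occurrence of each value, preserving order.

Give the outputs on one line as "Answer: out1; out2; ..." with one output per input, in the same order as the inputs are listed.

[-180]; [-720, -15, -480, -645, -210, -555]; [-600, -285, -315, -765, -315]; [-135, -165, -600, -450]; [-135, -330]; [-255, -225, -270, -690, -285, -195]

Execution, op by op:
  [-33, -20, -41, -9, 9] -> [9, -9, -41, -20, -33] -> [27, -27, -123, -60, -99] -> [36, -18, -114, -51, -90] -> [-180, 90, 570, 255, 450] -> [-180]
  [34, 11, 40, -20, 29, -17, -2, 45] -> [45, -2, -17, 29, -20, 40, 11, 34] -> [135, -6, -51, 87, -60, 120, 33, 102] -> [144, 3, -42, 96, -51, 129, 42, 111] -> [-720, -15, 210, -480, 255, -645, -210, -555] -> [-720, -15, -480, -645, -210, -555]
  [-34, -16, 18, 48, -33, 18, 16, 37, -48] -> [-48, 37, 16, 18, -33, 48, 18, -16, -34] -> [-144, 111, 48, 54, -99, 144, 54, -48, -102] -> [-135, 120, 57, 63, -90, 153, 63, -39, -93] -> [675, -600, -285, -315, 450, -765, -315, 195, 465] -> [-600, -285, -315, -765, -315]
  [27, 37, 8, 6] -> [6, 8, 37, 27] -> [18, 24, 111, 81] -> [27, 33, 120, 90] -> [-135, -165, -600, -450] -> [-135, -165, -600, -450]
  [19, -33, 6, -42] -> [-42, 6, -33, 19] -> [-126, 18, -99, 57] -> [-117, 27, -90, 66] -> [585, -135, 450, -330] -> [-135, -330]
  [-15, 10, 16, 43, -25, 15, 12, 14, -44, -35] -> [-35, -44, 14, 12, 15, -25, 43, 16, 10, -15] -> [-105, -132, 42, 36, 45, -75, 129, 48, 30, -45] -> [-96, -123, 51, 45, 54, -66, 138, 57, 39, -36] -> [480, 615, -255, -225, -270, 330, -690, -285, -195, 180] -> [-255, -225, -270, -690, -285, -195]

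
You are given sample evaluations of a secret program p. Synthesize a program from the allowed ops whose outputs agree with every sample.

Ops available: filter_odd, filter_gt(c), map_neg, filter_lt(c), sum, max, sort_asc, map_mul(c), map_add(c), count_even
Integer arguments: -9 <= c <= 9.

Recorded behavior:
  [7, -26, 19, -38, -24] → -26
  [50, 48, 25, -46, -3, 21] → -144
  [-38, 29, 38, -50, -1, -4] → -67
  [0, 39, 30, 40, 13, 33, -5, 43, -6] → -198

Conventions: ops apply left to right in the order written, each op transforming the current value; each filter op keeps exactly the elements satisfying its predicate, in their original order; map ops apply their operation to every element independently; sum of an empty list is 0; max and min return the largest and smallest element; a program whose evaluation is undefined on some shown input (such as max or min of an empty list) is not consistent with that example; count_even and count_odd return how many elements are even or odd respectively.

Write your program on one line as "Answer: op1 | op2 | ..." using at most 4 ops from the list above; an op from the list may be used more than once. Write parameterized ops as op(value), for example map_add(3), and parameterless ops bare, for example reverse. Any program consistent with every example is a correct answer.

filter_gt(4) | map_neg | sum

Check, running the answer program on each example:
  [7, -26, 19, -38, -24] -> [7, 19] -> [-7, -19] -> -26
  [50, 48, 25, -46, -3, 21] -> [50, 48, 25, 21] -> [-50, -48, -25, -21] -> -144
  [-38, 29, 38, -50, -1, -4] -> [29, 38] -> [-29, -38] -> -67
  [0, 39, 30, 40, 13, 33, -5, 43, -6] -> [39, 30, 40, 13, 33, 43] -> [-39, -30, -40, -13, -33, -43] -> -198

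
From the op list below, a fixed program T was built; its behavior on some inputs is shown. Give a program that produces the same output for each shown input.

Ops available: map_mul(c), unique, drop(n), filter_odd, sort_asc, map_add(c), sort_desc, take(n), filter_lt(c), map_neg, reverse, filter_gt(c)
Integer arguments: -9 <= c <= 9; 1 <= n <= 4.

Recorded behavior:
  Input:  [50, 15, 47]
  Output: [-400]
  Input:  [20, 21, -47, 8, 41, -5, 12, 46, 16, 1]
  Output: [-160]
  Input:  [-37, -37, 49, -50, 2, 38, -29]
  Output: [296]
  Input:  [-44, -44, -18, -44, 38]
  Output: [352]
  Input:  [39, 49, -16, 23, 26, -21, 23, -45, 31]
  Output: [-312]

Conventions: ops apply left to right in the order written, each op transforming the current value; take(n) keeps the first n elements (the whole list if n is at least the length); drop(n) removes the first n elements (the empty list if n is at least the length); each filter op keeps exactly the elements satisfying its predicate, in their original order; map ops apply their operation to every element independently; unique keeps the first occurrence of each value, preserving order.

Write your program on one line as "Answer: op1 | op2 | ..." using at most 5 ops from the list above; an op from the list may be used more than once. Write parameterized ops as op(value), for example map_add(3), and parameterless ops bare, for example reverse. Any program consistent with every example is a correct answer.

unique | map_mul(2) | map_mul(-2) | take(1) | map_mul(2)

Check, running the answer program on each example:
  [50, 15, 47] -> [50, 15, 47] -> [100, 30, 94] -> [-200, -60, -188] -> [-200] -> [-400]
  [20, 21, -47, 8, 41, -5, 12, 46, 16, 1] -> [20, 21, -47, 8, 41, -5, 12, 46, 16, 1] -> [40, 42, -94, 16, 82, -10, 24, 92, 32, 2] -> [-80, -84, 188, -32, -164, 20, -48, -184, -64, -4] -> [-80] -> [-160]
  [-37, -37, 49, -50, 2, 38, -29] -> [-37, 49, -50, 2, 38, -29] -> [-74, 98, -100, 4, 76, -58] -> [148, -196, 200, -8, -152, 116] -> [148] -> [296]
  [-44, -44, -18, -44, 38] -> [-44, -18, 38] -> [-88, -36, 76] -> [176, 72, -152] -> [176] -> [352]
  [39, 49, -16, 23, 26, -21, 23, -45, 31] -> [39, 49, -16, 23, 26, -21, -45, 31] -> [78, 98, -32, 46, 52, -42, -90, 62] -> [-156, -196, 64, -92, -104, 84, 180, -124] -> [-156] -> [-312]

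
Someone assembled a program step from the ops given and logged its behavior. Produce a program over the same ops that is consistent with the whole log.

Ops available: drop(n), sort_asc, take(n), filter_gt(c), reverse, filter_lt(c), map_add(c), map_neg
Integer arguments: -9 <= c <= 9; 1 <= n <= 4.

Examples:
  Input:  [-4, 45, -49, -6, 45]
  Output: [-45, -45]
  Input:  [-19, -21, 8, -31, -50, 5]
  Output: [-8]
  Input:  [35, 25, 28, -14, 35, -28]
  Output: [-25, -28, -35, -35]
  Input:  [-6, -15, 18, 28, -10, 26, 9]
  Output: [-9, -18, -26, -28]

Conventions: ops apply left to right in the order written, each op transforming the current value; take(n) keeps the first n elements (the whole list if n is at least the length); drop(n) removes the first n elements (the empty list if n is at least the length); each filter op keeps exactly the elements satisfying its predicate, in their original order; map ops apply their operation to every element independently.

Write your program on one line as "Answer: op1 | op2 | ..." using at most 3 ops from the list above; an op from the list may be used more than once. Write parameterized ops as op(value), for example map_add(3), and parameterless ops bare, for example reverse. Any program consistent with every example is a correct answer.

filter_gt(6) | sort_asc | map_neg

Check, running the answer program on each example:
  [-4, 45, -49, -6, 45] -> [45, 45] -> [45, 45] -> [-45, -45]
  [-19, -21, 8, -31, -50, 5] -> [8] -> [8] -> [-8]
  [35, 25, 28, -14, 35, -28] -> [35, 25, 28, 35] -> [25, 28, 35, 35] -> [-25, -28, -35, -35]
  [-6, -15, 18, 28, -10, 26, 9] -> [18, 28, 26, 9] -> [9, 18, 26, 28] -> [-9, -18, -26, -28]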